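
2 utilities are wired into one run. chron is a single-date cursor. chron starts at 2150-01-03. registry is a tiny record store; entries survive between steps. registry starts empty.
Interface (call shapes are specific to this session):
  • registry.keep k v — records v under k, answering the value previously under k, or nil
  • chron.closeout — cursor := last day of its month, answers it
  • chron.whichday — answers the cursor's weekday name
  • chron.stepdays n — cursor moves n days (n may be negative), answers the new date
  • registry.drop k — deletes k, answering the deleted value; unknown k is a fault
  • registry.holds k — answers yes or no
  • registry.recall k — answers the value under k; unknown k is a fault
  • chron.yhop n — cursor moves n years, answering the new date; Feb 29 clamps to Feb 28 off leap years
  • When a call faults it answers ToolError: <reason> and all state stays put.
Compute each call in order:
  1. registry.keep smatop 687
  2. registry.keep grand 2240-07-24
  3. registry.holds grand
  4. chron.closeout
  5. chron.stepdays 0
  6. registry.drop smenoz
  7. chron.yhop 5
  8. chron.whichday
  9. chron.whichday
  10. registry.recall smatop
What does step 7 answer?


Answer: 2155-01-31

Derivation:
Act: registry.keep[k='smatop'; v='687']
Obs: nil
Act: registry.keep[k='grand'; v='2240-07-24']
Obs: nil
Act: registry.holds[k='grand']
Obs: yes
Act: chron.closeout[]
Obs: 2150-01-31
Act: chron.stepdays[n='0']
Obs: 2150-01-31
Act: registry.drop[k='smenoz']
Obs: ToolError: no such key smenoz
Act: chron.yhop[n='5']
Obs: 2155-01-31
Act: chron.whichday[]
Obs: Friday
Act: chron.whichday[]
Obs: Friday
Act: registry.recall[k='smatop']
Obs: 687


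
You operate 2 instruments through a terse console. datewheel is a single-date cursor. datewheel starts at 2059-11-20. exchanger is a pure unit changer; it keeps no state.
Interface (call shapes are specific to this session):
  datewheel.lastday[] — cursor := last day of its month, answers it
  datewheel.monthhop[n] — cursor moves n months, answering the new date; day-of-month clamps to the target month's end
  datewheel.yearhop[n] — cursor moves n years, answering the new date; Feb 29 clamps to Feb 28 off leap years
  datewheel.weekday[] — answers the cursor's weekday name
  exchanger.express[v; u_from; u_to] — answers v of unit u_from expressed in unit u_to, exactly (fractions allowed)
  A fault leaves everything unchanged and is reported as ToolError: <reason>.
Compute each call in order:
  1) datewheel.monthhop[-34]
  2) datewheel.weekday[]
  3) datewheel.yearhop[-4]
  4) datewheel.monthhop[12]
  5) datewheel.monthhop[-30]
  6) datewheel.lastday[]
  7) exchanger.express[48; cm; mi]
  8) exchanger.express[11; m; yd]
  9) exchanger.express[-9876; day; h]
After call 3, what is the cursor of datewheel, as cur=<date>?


Then datewheel.monthhop on n=-34, and see 2057-01-20.
I run datewheel.weekday(), yielding Saturday.
I use datewheel.yearhop on n=-4, giving 2053-01-20.
I run datewheel.monthhop on n=12, giving 2054-01-20.
Now I run datewheel.monthhop on n=-30, — result: 2051-07-20.
Now I run datewheel.lastday(), → 2051-07-31.
Now I run exchanger.express on v=48, u_from=cm, u_to=mi, — result: 5/16764.
I use exchanger.express on v=11, u_from=m, u_to=yd, giving 13750/1143.
Using exchanger.express on v=-9876, u_from=day, u_to=h, which returns -237024.

Answer: cur=2053-01-20


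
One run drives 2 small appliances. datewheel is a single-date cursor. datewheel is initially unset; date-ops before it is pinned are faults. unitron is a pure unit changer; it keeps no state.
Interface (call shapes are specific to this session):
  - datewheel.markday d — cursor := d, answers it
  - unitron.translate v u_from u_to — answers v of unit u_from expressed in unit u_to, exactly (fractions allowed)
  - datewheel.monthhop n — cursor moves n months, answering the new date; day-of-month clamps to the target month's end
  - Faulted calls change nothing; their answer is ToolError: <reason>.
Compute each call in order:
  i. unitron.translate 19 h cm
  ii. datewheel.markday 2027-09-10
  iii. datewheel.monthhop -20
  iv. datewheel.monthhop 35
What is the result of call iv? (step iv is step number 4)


Answer: 2028-12-10

Derivation:
// unitron.translate(v='19', u_from='h', u_to='cm') : ToolError: incompatible units
// datewheel.markday(d='2027-09-10') : 2027-09-10
// datewheel.monthhop(n='-20') : 2026-01-10
// datewheel.monthhop(n='35') : 2028-12-10


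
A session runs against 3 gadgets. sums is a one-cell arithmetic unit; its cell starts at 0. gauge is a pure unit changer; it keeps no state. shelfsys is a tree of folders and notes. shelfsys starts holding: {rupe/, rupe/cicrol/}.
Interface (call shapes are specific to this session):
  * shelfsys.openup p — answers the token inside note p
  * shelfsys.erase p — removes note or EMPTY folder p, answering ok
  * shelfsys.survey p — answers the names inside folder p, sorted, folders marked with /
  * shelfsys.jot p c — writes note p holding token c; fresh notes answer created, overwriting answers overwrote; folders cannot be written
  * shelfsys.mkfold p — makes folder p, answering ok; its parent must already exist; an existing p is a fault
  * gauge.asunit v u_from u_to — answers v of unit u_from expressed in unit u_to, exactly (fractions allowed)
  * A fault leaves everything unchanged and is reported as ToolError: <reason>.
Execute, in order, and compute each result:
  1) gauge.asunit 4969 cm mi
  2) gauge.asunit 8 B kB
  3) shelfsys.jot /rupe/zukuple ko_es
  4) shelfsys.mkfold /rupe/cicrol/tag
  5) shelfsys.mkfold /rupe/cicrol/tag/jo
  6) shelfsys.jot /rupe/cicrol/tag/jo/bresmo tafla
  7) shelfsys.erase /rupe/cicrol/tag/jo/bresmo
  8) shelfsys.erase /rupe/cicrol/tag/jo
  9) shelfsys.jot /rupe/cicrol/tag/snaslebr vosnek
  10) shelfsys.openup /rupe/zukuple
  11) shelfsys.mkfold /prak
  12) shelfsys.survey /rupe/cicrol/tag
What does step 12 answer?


Answer: [snaslebr]

Derivation:
→ asunit(v=4969, u_from=cm, u_to=mi)
← 24845/804672
→ asunit(v=8, u_from=B, u_to=kB)
← 1/125
→ jot(p=/rupe/zukuple, c=ko_es)
← created
→ mkfold(p=/rupe/cicrol/tag)
← ok
→ mkfold(p=/rupe/cicrol/tag/jo)
← ok
→ jot(p=/rupe/cicrol/tag/jo/bresmo, c=tafla)
← created
→ erase(p=/rupe/cicrol/tag/jo/bresmo)
← ok
→ erase(p=/rupe/cicrol/tag/jo)
← ok
→ jot(p=/rupe/cicrol/tag/snaslebr, c=vosnek)
← created
→ openup(p=/rupe/zukuple)
← ko_es
→ mkfold(p=/prak)
← ok
→ survey(p=/rupe/cicrol/tag)
← [snaslebr]


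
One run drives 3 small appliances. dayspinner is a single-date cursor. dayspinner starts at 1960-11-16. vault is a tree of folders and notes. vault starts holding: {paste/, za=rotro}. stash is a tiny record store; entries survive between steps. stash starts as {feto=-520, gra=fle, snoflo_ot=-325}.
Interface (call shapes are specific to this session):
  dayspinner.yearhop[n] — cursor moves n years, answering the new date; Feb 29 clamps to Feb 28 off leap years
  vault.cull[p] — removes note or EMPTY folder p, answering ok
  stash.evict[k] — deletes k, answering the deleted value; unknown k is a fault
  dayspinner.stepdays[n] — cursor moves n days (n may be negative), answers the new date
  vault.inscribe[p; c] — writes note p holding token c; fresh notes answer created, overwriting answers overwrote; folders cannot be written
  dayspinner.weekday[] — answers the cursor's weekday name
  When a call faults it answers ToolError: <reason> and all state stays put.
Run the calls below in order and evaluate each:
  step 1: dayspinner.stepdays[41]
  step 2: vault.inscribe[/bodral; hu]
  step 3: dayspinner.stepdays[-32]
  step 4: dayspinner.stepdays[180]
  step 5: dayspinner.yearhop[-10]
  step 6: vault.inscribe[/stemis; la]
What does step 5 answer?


Answer: 1951-05-24

Derivation:
Step: dayspinner.stepdays[n='41']
Result: 1960-12-27
Step: vault.inscribe[p='/bodral'; c='hu']
Result: created
Step: dayspinner.stepdays[n='-32']
Result: 1960-11-25
Step: dayspinner.stepdays[n='180']
Result: 1961-05-24
Step: dayspinner.yearhop[n='-10']
Result: 1951-05-24
Step: vault.inscribe[p='/stemis'; c='la']
Result: created


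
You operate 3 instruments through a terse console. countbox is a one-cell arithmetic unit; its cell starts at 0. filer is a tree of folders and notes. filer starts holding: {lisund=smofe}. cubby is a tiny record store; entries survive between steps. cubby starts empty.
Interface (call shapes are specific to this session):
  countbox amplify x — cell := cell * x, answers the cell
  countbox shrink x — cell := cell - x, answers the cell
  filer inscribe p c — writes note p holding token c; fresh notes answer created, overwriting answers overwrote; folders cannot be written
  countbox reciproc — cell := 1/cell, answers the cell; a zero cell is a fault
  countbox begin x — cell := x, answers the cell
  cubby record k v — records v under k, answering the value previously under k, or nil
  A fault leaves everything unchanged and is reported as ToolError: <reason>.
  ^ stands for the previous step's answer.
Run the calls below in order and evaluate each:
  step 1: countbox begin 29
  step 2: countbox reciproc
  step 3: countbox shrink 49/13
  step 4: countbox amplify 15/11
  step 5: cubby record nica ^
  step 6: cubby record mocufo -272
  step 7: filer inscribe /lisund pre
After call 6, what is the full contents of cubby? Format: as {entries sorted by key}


I invoke countbox begin on x='29', and observe 29.
I use countbox reciproc, and see 1/29.
Next I call countbox shrink on x='49/13', and observe -1408/377.
Next I call countbox amplify on x='15/11', and observe -1920/377.
I try cubby record on k='nica', v='^', → nil.
Next I call cubby record on k='mocufo', v='-272', and see nil.
I invoke filer inscribe on p='/lisund', c='pre', which returns overwrote.

Answer: {mocufo=-272, nica=-1920/377}


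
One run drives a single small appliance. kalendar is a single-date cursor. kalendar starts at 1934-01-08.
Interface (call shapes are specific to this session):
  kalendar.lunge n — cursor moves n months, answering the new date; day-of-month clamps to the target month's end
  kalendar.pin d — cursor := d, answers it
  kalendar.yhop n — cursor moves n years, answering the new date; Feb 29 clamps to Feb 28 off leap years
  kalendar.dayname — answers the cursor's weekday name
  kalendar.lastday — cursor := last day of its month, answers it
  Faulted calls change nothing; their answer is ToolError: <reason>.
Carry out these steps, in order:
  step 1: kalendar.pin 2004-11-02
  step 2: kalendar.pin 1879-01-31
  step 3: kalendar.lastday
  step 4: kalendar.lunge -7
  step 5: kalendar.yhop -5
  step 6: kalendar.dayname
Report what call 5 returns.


Answer: 1873-06-30

Derivation:
# kalendar.pin(d='2004-11-02') => 2004-11-02
# kalendar.pin(d='1879-01-31') => 1879-01-31
# kalendar.lastday() => 1879-01-31
# kalendar.lunge(n='-7') => 1878-06-30
# kalendar.yhop(n='-5') => 1873-06-30
# kalendar.dayname() => Monday


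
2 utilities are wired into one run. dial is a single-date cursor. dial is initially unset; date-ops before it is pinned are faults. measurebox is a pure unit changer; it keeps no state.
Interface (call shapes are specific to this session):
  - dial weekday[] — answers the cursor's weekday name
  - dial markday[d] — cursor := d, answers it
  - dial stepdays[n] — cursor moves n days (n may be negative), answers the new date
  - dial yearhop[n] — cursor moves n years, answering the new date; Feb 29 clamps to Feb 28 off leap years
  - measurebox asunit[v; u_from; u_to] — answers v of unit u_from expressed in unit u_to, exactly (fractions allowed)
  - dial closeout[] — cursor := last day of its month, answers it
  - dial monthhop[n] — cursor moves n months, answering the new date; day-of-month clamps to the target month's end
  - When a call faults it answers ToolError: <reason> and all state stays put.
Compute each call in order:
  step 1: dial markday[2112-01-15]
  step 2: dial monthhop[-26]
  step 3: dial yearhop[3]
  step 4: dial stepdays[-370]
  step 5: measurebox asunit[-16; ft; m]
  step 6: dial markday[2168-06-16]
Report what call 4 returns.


Answer: 2111-11-11

Derivation:
;; 1. dial markday(d='2112-01-15') : 2112-01-15
;; 2. dial monthhop(n='-26') : 2109-11-15
;; 3. dial yearhop(n='3') : 2112-11-15
;; 4. dial stepdays(n='-370') : 2111-11-11
;; 5. measurebox asunit(v='-16', u_from='ft', u_to='m') : -3048/625
;; 6. dial markday(d='2168-06-16') : 2168-06-16


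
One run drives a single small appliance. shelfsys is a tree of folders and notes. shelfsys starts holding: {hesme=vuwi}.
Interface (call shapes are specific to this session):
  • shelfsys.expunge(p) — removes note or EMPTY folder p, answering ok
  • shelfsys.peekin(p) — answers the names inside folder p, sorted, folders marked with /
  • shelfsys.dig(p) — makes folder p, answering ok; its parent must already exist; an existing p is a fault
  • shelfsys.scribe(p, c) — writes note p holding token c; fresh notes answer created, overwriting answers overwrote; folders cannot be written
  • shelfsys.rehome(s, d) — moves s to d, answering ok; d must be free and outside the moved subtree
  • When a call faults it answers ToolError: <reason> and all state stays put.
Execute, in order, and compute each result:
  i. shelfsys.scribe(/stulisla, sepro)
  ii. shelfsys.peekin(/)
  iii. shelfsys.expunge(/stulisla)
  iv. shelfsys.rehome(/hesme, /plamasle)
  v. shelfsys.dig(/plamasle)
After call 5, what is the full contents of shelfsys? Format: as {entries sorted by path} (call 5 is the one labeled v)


-> scribe(p='/stulisla', c='sepro')
<- created
-> peekin(p='/')
<- [hesme, stulisla]
-> expunge(p='/stulisla')
<- ok
-> rehome(s='/hesme', d='/plamasle')
<- ok
-> dig(p='/plamasle')
<- ToolError: exists

Answer: {plamasle=vuwi}


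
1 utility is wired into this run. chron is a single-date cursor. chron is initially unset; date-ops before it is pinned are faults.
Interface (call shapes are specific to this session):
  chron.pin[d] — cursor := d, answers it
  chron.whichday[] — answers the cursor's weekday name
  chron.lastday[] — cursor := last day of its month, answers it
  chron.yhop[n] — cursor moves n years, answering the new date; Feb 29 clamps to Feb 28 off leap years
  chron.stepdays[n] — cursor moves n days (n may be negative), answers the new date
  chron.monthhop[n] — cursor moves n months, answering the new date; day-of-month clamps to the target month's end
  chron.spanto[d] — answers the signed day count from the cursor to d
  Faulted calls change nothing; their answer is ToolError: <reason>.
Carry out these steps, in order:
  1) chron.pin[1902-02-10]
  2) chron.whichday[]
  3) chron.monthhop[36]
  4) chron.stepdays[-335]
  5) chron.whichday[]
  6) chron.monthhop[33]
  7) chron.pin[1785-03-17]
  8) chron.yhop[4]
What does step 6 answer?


Answer: 1906-12-12

Derivation:
~$ pin 1902-02-10
  1902-02-10
~$ whichday
  Monday
~$ monthhop 36
  1905-02-10
~$ stepdays -335
  1904-03-12
~$ whichday
  Saturday
~$ monthhop 33
  1906-12-12
~$ pin 1785-03-17
  1785-03-17
~$ yhop 4
  1789-03-17


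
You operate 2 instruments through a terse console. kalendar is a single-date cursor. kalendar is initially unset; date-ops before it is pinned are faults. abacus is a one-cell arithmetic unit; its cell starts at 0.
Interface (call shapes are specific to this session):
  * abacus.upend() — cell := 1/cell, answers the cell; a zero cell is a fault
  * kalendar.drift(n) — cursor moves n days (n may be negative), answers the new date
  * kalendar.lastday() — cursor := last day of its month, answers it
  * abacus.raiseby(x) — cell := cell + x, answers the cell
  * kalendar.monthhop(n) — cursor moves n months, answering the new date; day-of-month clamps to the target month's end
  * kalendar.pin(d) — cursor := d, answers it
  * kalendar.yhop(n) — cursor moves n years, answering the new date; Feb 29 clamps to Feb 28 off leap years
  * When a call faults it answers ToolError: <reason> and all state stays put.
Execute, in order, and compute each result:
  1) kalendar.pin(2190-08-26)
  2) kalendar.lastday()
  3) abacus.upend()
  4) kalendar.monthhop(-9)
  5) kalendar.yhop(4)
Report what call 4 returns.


Answer: 2189-11-30

Derivation:
Act: kalendar.pin[d: 2190-08-26]
Obs: 2190-08-26
Act: kalendar.lastday[]
Obs: 2190-08-31
Act: abacus.upend[]
Obs: ToolError: reciprocal of zero
Act: kalendar.monthhop[n: -9]
Obs: 2189-11-30
Act: kalendar.yhop[n: 4]
Obs: 2193-11-30


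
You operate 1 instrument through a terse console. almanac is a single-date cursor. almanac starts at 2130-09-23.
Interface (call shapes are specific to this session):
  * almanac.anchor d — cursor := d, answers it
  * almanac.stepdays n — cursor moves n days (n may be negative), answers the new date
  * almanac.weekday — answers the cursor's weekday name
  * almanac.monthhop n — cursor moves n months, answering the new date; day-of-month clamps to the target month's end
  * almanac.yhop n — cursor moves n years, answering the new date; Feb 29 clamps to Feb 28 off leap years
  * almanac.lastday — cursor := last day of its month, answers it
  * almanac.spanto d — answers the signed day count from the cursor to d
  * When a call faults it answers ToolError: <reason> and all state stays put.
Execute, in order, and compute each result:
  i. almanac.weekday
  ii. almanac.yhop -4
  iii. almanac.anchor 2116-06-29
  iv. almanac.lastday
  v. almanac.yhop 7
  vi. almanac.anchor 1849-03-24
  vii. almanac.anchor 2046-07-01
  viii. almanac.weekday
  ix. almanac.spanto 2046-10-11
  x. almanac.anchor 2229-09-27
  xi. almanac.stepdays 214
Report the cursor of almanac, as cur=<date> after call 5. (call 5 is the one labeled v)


-> almanac.weekday()
<- Saturday
-> almanac.yhop(n→-4)
<- 2126-09-23
-> almanac.anchor(d→2116-06-29)
<- 2116-06-29
-> almanac.lastday()
<- 2116-06-30
-> almanac.yhop(n→7)
<- 2123-06-30
-> almanac.anchor(d→1849-03-24)
<- 1849-03-24
-> almanac.anchor(d→2046-07-01)
<- 2046-07-01
-> almanac.weekday()
<- Sunday
-> almanac.spanto(d→2046-10-11)
<- 102
-> almanac.anchor(d→2229-09-27)
<- 2229-09-27
-> almanac.stepdays(n→214)
<- 2230-04-29

Answer: cur=2123-06-30


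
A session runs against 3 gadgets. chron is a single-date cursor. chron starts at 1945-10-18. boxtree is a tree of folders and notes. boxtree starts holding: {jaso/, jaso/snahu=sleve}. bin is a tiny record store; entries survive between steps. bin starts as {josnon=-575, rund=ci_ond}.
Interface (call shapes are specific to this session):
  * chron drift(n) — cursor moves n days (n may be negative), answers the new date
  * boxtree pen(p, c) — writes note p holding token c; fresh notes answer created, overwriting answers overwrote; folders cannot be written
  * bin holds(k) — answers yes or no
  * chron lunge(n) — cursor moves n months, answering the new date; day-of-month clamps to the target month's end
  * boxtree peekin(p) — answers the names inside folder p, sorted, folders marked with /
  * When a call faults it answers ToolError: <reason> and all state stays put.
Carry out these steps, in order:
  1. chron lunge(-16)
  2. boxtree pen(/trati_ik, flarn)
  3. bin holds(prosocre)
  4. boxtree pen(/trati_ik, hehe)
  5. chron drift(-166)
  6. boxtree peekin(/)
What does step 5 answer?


Answer: 1944-01-04

Derivation:
-> chron lunge(n→-16)
<- 1944-06-18
-> boxtree pen(p→/trati_ik, c→flarn)
<- created
-> bin holds(k→prosocre)
<- no
-> boxtree pen(p→/trati_ik, c→hehe)
<- overwrote
-> chron drift(n→-166)
<- 1944-01-04
-> boxtree peekin(p→/)
<- [jaso/, trati_ik]


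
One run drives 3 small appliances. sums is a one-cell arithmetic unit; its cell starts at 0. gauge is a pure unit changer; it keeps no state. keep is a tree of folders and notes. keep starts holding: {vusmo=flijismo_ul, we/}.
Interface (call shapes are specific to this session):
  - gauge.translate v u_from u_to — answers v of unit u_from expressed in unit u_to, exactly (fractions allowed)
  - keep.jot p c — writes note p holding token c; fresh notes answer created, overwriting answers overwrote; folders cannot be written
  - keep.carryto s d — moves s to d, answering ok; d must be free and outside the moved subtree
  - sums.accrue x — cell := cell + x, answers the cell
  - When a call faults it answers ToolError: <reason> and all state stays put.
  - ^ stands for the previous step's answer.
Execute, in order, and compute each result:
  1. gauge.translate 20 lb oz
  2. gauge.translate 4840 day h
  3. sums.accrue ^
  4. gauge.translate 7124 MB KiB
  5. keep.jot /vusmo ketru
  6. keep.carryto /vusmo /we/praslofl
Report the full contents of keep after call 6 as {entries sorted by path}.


Answer: {we/, we/praslofl=ketru}

Derivation:
% translate v: 20 u_from: lb u_to: oz
  320
% translate v: 4840 u_from: day u_to: h
  116160
% accrue x: ^
  116160
% translate v: 7124 u_from: MB u_to: KiB
  27828125/4
% jot p: /vusmo c: ketru
  overwrote
% carryto s: /vusmo d: /we/praslofl
  ok


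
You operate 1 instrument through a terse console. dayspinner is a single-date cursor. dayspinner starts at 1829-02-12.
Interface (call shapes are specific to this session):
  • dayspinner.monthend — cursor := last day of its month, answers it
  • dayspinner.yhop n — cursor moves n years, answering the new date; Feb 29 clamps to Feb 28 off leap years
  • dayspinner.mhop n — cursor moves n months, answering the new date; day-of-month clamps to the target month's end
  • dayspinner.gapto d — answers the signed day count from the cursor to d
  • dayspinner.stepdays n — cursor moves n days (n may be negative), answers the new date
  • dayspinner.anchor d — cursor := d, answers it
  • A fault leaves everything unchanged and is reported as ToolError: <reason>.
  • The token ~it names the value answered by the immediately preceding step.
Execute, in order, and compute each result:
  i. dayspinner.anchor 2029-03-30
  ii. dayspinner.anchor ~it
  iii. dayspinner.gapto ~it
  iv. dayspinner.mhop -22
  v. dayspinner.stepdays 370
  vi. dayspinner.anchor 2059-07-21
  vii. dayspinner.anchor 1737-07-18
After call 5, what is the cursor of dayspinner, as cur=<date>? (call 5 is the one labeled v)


Answer: cur=2028-06-03

Derivation:
$ anchor d='2029-03-30'
  2029-03-30
$ anchor d='~it'
  2029-03-30
$ gapto d='~it'
  0
$ mhop n='-22'
  2027-05-30
$ stepdays n='370'
  2028-06-03
$ anchor d='2059-07-21'
  2059-07-21
$ anchor d='1737-07-18'
  1737-07-18


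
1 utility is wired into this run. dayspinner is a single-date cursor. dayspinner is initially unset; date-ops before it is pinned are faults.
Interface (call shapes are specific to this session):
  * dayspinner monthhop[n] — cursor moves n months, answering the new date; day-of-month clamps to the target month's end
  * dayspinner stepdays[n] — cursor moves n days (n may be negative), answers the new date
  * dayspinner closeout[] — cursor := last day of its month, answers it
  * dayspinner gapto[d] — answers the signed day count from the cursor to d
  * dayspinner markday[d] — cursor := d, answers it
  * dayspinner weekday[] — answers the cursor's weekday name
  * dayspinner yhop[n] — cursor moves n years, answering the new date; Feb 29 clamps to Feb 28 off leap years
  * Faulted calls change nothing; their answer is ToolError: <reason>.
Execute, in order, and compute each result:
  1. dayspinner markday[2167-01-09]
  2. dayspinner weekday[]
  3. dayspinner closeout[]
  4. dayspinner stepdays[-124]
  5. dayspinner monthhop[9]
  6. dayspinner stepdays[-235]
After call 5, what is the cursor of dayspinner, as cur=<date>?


Answer: cur=2167-06-29

Derivation:
Then dayspinner markday(2167-01-09), yielding 2167-01-09.
Calling dayspinner weekday, — result: Friday.
Calling dayspinner closeout, → 2167-01-31.
I run dayspinner stepdays(-124), and observe 2166-09-29.
I invoke dayspinner monthhop(9): 2167-06-29.
Calling dayspinner stepdays(-235): 2166-11-06.


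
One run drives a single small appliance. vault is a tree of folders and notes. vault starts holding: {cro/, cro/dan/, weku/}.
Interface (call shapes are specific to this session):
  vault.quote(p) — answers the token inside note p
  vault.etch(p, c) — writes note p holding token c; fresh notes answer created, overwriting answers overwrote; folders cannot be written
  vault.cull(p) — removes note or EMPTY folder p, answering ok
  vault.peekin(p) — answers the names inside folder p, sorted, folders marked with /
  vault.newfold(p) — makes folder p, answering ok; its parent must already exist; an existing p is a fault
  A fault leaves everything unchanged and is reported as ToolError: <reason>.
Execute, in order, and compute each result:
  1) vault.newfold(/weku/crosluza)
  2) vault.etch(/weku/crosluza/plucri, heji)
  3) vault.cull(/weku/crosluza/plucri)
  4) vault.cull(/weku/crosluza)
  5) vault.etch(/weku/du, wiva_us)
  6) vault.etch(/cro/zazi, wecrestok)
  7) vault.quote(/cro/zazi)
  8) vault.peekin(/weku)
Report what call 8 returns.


Calling newfold using p: /weku/crosluza, and observe ok.
Using etch using p: /weku/crosluza/plucri, c: heji, → created.
Invoking cull using p: /weku/crosluza/plucri: ok.
Invoking cull using p: /weku/crosluza, which returns ok.
I call etch using p: /weku/du, c: wiva_us, — result: created.
Next I call etch using p: /cro/zazi, c: wecrestok, and get created.
I run quote using p: /cro/zazi, and see wecrestok.
Using peekin using p: /weku, → [du].

Answer: [du]


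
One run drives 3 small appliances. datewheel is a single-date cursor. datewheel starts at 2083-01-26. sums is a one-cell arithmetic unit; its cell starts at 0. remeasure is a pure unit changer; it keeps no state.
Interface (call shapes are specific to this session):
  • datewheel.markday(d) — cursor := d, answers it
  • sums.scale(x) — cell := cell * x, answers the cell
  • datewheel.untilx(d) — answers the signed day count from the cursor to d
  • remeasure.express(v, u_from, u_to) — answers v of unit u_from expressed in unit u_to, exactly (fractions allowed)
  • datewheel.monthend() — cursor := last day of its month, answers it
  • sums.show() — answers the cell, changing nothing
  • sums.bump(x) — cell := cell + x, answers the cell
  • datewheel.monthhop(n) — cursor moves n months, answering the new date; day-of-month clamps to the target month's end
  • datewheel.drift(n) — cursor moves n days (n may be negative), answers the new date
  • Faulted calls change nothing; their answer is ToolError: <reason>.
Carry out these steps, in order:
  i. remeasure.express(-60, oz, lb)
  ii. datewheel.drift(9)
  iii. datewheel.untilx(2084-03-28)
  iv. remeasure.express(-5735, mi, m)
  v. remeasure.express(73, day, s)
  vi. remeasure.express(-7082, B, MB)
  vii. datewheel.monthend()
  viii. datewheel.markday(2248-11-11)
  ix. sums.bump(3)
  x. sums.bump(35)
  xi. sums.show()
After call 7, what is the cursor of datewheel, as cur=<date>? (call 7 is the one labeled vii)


Act: remeasure.express[v→-60; u_from→oz; u_to→lb]
Obs: -15/4
Act: datewheel.drift[n→9]
Obs: 2083-02-04
Act: datewheel.untilx[d→2084-03-28]
Obs: 418
Act: remeasure.express[v→-5735; u_from→mi; u_to→m]
Obs: -230739696/25
Act: remeasure.express[v→73; u_from→day; u_to→s]
Obs: 6307200
Act: remeasure.express[v→-7082; u_from→B; u_to→MB]
Obs: -3541/500000
Act: datewheel.monthend[]
Obs: 2083-02-28
Act: datewheel.markday[d→2248-11-11]
Obs: 2248-11-11
Act: sums.bump[x→3]
Obs: 3
Act: sums.bump[x→35]
Obs: 38
Act: sums.show[]
Obs: 38

Answer: cur=2083-02-28


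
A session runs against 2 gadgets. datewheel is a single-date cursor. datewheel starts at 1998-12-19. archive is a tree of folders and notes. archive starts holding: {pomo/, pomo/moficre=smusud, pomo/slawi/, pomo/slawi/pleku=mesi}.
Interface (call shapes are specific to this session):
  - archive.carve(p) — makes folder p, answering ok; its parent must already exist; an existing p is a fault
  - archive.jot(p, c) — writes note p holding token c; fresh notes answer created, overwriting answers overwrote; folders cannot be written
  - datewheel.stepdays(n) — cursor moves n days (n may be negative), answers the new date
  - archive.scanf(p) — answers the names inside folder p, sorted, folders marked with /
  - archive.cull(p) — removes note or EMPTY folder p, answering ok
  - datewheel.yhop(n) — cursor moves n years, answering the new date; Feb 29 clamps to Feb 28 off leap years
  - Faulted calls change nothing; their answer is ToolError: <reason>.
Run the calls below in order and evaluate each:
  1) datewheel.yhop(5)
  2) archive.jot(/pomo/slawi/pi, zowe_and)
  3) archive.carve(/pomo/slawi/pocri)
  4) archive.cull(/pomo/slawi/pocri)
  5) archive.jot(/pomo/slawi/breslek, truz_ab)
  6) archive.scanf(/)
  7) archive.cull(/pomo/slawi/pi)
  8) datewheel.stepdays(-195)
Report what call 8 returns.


Answer: 2003-06-07

Derivation:
·→ datewheel.yhop(n=5)
·← 2003-12-19
·→ archive.jot(p=/pomo/slawi/pi, c=zowe_and)
·← created
·→ archive.carve(p=/pomo/slawi/pocri)
·← ok
·→ archive.cull(p=/pomo/slawi/pocri)
·← ok
·→ archive.jot(p=/pomo/slawi/breslek, c=truz_ab)
·← created
·→ archive.scanf(p=/)
·← [pomo/]
·→ archive.cull(p=/pomo/slawi/pi)
·← ok
·→ datewheel.stepdays(n=-195)
·← 2003-06-07


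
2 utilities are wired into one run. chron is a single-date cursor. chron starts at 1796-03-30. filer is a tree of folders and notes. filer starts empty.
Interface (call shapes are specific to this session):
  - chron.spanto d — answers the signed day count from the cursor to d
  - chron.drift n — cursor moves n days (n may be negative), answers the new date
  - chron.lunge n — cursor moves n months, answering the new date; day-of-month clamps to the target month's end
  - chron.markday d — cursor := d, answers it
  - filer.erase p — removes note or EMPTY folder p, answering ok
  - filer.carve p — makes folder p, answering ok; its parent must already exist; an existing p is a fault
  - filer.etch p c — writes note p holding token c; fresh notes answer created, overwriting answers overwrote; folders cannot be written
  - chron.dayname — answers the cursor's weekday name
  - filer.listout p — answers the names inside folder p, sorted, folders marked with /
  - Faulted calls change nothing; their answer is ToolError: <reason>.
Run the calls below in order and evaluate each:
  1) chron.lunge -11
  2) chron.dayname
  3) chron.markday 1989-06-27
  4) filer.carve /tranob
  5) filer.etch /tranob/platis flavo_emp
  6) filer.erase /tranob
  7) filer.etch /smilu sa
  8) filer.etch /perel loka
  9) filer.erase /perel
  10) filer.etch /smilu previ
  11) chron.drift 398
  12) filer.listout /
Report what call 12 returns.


Act: lunge[n: -11]
Obs: 1795-04-30
Act: dayname[]
Obs: Thursday
Act: markday[d: 1989-06-27]
Obs: 1989-06-27
Act: carve[p: /tranob]
Obs: ok
Act: etch[p: /tranob/platis; c: flavo_emp]
Obs: created
Act: erase[p: /tranob]
Obs: ToolError: not empty
Act: etch[p: /smilu; c: sa]
Obs: created
Act: etch[p: /perel; c: loka]
Obs: created
Act: erase[p: /perel]
Obs: ok
Act: etch[p: /smilu; c: previ]
Obs: overwrote
Act: drift[n: 398]
Obs: 1990-07-30
Act: listout[p: /]
Obs: [smilu, tranob/]

Answer: [smilu, tranob/]


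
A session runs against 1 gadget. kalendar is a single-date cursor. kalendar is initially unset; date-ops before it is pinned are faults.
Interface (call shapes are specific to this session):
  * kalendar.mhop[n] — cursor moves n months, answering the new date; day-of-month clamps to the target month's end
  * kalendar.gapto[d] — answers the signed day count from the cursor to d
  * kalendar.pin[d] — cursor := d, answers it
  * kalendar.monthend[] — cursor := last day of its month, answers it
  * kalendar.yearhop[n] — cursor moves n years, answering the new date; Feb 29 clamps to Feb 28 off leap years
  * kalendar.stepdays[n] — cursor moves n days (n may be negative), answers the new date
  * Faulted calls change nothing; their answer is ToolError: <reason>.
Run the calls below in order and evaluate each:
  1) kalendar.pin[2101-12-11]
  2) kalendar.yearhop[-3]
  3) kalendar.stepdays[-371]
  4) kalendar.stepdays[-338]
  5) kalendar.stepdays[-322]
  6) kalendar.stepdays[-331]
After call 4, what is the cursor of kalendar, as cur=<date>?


I run kalendar.pin(d: 2101-12-11), yielding 2101-12-11.
I try kalendar.yearhop(n: -3), giving 2098-12-11.
Invoking kalendar.stepdays(n: -371), — result: 2097-12-05.
Calling kalendar.stepdays(n: -338), and observe 2097-01-01.
I try kalendar.stepdays(n: -322), and see 2096-02-14.
Now I run kalendar.stepdays(n: -331), giving 2095-03-20.

Answer: cur=2097-01-01


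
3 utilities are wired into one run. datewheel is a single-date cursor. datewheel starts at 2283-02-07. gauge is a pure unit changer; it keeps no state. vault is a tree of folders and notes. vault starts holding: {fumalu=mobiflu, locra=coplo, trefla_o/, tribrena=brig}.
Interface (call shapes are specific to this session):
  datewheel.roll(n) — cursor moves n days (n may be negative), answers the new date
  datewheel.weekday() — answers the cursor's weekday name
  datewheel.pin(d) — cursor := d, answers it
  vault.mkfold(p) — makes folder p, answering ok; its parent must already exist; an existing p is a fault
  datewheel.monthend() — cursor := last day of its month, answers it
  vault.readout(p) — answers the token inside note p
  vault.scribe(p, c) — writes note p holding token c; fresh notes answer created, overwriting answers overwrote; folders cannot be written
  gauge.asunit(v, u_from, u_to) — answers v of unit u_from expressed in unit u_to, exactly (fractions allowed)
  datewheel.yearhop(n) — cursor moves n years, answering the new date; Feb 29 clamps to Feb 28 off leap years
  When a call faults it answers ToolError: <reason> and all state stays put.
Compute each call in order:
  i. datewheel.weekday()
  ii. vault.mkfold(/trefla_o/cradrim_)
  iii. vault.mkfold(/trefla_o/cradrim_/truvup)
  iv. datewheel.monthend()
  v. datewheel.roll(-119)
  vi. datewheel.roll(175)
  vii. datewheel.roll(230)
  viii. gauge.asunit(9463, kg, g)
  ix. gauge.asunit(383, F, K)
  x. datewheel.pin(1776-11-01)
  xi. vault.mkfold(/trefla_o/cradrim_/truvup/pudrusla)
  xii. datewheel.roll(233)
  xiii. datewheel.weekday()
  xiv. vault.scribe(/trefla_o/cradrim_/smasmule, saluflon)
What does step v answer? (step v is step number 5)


% datewheel.weekday
  Wednesday
% vault.mkfold p=/trefla_o/cradrim_
  ok
% vault.mkfold p=/trefla_o/cradrim_/truvup
  ok
% datewheel.monthend
  2283-02-28
% datewheel.roll n=-119
  2282-11-01
% datewheel.roll n=175
  2283-04-25
% datewheel.roll n=230
  2283-12-11
% gauge.asunit v=9463 u_from=kg u_to=g
  9463000
% gauge.asunit v=383 u_from=F u_to=K
  9363/20
% datewheel.pin d=1776-11-01
  1776-11-01
% vault.mkfold p=/trefla_o/cradrim_/truvup/pudrusla
  ok
% datewheel.roll n=233
  1777-06-22
% datewheel.weekday
  Sunday
% vault.scribe p=/trefla_o/cradrim_/smasmule c=saluflon
  created

Answer: 2282-11-01


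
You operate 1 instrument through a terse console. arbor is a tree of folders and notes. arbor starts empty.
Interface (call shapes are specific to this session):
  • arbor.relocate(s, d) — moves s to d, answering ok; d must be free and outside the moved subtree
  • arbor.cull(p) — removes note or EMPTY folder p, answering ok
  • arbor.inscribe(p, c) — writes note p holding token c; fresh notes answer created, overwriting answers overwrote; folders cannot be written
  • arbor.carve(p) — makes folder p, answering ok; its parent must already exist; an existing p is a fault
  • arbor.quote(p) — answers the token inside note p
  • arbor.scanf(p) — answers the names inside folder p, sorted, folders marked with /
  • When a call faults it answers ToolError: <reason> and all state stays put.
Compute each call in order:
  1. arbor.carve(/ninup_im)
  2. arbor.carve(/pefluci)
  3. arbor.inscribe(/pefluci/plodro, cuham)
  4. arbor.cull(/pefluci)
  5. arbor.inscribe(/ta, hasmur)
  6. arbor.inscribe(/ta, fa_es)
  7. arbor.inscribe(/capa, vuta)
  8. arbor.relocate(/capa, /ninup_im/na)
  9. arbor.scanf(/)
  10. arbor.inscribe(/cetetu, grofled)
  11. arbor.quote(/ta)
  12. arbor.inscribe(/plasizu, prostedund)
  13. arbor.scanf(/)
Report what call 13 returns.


→ arbor.carve(/ninup_im)
← ok
→ arbor.carve(/pefluci)
← ok
→ arbor.inscribe(/pefluci/plodro, cuham)
← created
→ arbor.cull(/pefluci)
← ToolError: not empty
→ arbor.inscribe(/ta, hasmur)
← created
→ arbor.inscribe(/ta, fa_es)
← overwrote
→ arbor.inscribe(/capa, vuta)
← created
→ arbor.relocate(/capa, /ninup_im/na)
← ok
→ arbor.scanf(/)
← [ninup_im/, pefluci/, ta]
→ arbor.inscribe(/cetetu, grofled)
← created
→ arbor.quote(/ta)
← fa_es
→ arbor.inscribe(/plasizu, prostedund)
← created
→ arbor.scanf(/)
← [cetetu, ninup_im/, pefluci/, plasizu, ta]

Answer: [cetetu, ninup_im/, pefluci/, plasizu, ta]


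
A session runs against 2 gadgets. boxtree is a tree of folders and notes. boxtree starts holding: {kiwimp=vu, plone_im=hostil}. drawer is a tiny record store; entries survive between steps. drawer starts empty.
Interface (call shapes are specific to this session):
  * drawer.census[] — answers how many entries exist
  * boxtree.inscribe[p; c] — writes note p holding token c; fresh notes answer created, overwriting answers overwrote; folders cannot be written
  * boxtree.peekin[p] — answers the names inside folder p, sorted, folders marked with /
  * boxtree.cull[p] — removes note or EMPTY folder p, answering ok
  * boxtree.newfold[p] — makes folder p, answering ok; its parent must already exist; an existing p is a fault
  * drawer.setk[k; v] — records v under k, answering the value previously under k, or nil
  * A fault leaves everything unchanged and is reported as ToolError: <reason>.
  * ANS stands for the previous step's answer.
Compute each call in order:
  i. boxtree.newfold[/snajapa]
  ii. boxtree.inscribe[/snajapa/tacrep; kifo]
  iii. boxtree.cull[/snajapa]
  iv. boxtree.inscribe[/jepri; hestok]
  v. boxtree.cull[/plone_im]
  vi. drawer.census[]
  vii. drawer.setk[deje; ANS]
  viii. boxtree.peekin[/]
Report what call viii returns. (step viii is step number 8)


> boxtree.newfold p='/snajapa'
:: ok
> boxtree.inscribe p='/snajapa/tacrep' c='kifo'
:: created
> boxtree.cull p='/snajapa'
:: ToolError: not empty
> boxtree.inscribe p='/jepri' c='hestok'
:: created
> boxtree.cull p='/plone_im'
:: ok
> drawer.census
:: 0
> drawer.setk k='deje' v='ANS'
:: nil
> boxtree.peekin p='/'
:: [jepri, kiwimp, snajapa/]

Answer: [jepri, kiwimp, snajapa/]


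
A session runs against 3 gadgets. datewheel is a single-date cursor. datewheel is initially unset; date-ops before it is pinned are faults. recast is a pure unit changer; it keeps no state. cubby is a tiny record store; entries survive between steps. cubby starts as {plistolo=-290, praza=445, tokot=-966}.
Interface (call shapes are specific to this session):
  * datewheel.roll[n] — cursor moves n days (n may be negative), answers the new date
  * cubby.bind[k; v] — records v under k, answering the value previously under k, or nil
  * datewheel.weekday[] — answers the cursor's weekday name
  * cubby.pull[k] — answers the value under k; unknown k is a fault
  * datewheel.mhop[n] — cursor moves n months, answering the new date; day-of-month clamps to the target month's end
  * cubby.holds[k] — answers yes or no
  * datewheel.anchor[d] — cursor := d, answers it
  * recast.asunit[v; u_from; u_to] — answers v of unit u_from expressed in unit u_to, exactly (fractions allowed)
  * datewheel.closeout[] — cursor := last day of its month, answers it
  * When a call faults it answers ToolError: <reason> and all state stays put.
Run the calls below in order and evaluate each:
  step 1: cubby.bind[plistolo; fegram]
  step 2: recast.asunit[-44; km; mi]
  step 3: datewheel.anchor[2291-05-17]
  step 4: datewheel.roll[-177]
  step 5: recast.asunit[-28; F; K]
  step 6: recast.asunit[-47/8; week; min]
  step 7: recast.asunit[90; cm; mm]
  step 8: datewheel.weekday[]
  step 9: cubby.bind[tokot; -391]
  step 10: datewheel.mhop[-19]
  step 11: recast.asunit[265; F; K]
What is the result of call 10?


I use cubby.bind passing k→plistolo, v→fegram, yielding -290.
Now I run recast.asunit passing v→-44, u_from→km, u_to→mi, yielding -31250/1143.
Next I call datewheel.anchor passing d→2291-05-17, — result: 2291-05-17.
Invoking datewheel.roll passing n→-177, and observe 2290-11-21.
Using recast.asunit passing v→-28, u_from→F, u_to→K, giving 14389/60.
I run recast.asunit passing v→-47/8, u_from→week, u_to→min, and see -59220.
Next I call recast.asunit passing v→90, u_from→cm, u_to→mm: 900.
Using datewheel.weekday, yielding Friday.
Next I call cubby.bind passing k→tokot, v→-391, → -966.
Calling datewheel.mhop passing n→-19, and see 2289-04-21.
Invoking recast.asunit passing v→265, u_from→F, u_to→K, → 72467/180.

Answer: 2289-04-21
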